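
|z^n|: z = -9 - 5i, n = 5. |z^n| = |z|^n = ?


|z| = sqrt(81+25) = sqrt(106) = 10.2956
|z^5| = |z|^5 = (sqrt(106))^5 = 106^2 * sqrt(106) = 11236*sqrt(106)

|z^5| = 11236*sqrt(106) ≈ 115681.7003


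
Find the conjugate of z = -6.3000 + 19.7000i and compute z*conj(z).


z_bar = -6.3000 - 19.7000i
z*z_bar = (-6.3)^2 + 19.7^2 = 39.69 + 388.09 = 427.78

z_bar = -6.3000 - 19.7000i, z*z_bar = 427.78


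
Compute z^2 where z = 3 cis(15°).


r^2 = 3^2 = 9
n*theta = 2*15° = 30° = 30° (mod 360)
a = 9*cos(30°) = 7.7942
b = 9*sin(30°) = 4.5000

9 cis(30°) = 7.7942 + 4.5000i


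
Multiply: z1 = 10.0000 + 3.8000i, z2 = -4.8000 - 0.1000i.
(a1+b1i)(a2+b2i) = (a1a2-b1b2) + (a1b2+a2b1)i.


Real = 10*(-4.8) - 3.8*(-0.1) = -48 - (-0.38) = -47.62
Imag = 10*(-0.1) - (4.8)*3.8 = -1 - (18.24) = -19.24

-47.6200 - 19.2400i


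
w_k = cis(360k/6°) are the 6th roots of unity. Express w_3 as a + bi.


Angle = 360*3/6 = 180°
a = cos(180°) = -1.0000
b = sin(180°) = 0

-1.0000 + 0i


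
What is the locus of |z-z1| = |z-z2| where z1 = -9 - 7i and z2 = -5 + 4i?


Equal distances means the locus is the perpendicular bisector of z1 and z2.
Midpoint = ((-9+(-5))/2, (-7+4)/2) = (-7.0000, -1.5000)

Perpendicular bisector through (-7.0000, -1.5000)


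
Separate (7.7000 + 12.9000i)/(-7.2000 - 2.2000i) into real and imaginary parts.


Multiply by conjugate: (7.7000 + 12.9000i)(-7.2000 + 2.2000i) / ((-7.2)^2 + (-2.2)^2)
Numerator real = 7.7*(-7.2) + 12.9*(-2.2) = -83.82
Numerator imag = 12.9*(-7.2) - 7.7*(-2.2) = -75.94
Denominator = 56.68
Re(z) = -83.82/56.68 = -1.4788
Im(z) = -75.94/56.68 = -1.3398

Re(z) = -1.4788, Im(z) = -1.3398


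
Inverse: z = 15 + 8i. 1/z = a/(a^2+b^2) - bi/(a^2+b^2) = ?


|z|^2 = 225+64 = 289
1/z = (15 - 8i)/289

1/z = 0.0519 - 0.0277i


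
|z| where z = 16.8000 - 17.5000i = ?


|z| = sqrt(16.8^2 + (-17.5)^2) = sqrt(282.24 + 306.25) = sqrt(588.49) = 24.2588

|z| = 24.2588


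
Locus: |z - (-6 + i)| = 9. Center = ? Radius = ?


|z - z0| = r is a circle with center z0 and radius r.
Center = (-6, 1), radius = 9

Circle with center (-6, 1) and radius 9


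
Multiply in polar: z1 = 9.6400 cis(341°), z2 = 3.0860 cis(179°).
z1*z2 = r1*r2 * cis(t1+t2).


r = 9.6400 * 3.0860 = 29.7490
theta = 341° + 179° = 520° = 160° (mod 360)

29.7490 cis(160°)


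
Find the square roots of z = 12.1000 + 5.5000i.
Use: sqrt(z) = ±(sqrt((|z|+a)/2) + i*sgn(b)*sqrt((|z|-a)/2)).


|z| = sqrt(146.41+30.25) = 13.2914
sqrt((|z|+a)/2) = sqrt((13.2914+12.1)/2) = sqrt(12.6957) = 3.5631
sqrt((|z|-a)/2) = sqrt((13.2914-12.1)/2) = sqrt(0.5957) = 0.7718

±(3.5631 + 0.7718i) i.e. 3.5631 + 0.7718i and -3.5631 - 0.7718i


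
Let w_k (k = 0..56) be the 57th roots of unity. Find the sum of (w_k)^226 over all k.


The roots are w_k = w^k with w = e^(2*pi*i/57), and (w^k)^226 = (w^226)^k.
So S = 1 + u + u^2 + ... + u^(56) with u = w^226.
226 = 3*57 + 55, so 226 is not a multiple of 57: u = (w^57)^3 * w^55 = w^55 ≠ 1 (w is a primitive 57th root), while u^57 = (w^57)^226 = 1.
Geometric series: S = (1 - u^57)/(1 - u) = (1 - 1)/(1 - u) = 0

S = 0


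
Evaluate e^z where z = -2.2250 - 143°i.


e^-2.2250 = 0.10807
cos(-143°) = -0.7986
sin(-143°) = -0.6018
Real = 0.10807*(-0.7986) = -0.0863
Imag = 0.10807*(-0.6018) = -0.0650

-0.0863 - 0.0650i


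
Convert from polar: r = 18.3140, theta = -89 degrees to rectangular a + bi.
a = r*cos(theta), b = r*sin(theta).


a = 18.3140*cos(-89°) = 18.3140*0.01745 = 0.3196
b = 18.3140*sin(-89°) = 18.3140*(-0.999848) = -18.3112

0.3196 - 18.3112i


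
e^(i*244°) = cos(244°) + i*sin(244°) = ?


cos(244°) = -0.4384
sin(244°) = -0.8988

e^(i*244°) = -0.4384 - 0.8988i


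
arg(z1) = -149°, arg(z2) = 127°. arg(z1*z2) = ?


arg(z1*z2) = -149° + 127° = -22°
Normalized to (-180°, 180°]: -22°

-22°


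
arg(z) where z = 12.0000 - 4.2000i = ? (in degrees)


Re = 12, Im = -4.2
arg = atan2(-4.2, 12) = -19.2900 degrees

arg(z) = -19.2900 degrees


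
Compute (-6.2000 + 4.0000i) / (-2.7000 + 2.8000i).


Conjugate of z2 = -2.7000 - 2.8000i
Numerator: (-6.2000 + 4.0000i)(-2.7000 - 2.8000i) = 27.9400 + 6.5600i
Denominator: (-2.7)^2 + 2.8^2 = 15.13
Result = (27.9400 + 6.5600i)/15.13

1.8467 + 0.4336i


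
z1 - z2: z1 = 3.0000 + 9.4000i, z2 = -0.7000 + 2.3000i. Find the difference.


Real: 3 + 0.7 = 3.7
Imag: 9.4 - 2.3 = 7.1

3.7000 + 7.1000i


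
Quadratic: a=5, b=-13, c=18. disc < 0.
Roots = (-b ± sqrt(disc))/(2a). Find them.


disc = (-13)^2 - 4*5*18 = 169 - 360 = -191
sqrt(|disc|) = sqrt(191) = 13.8203
Real part = 13/(2*5) = 1.3000
Imag part = 13.8203/(2*5) = 1.3820

1.3000 ± 1.3820i


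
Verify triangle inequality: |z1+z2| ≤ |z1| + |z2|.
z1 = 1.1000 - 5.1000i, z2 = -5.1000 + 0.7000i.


|z1| = sqrt(1.1^2 + (-5.1)^2) = sqrt(27.22) = 5.2173
|z2| = sqrt((-5.1)^2 + 0.7^2) = sqrt(26.5) = 5.1478
z1+z2 = -4.0000 - 4.4000i
|z1+z2| = sqrt(35.36) = 5.9464
|z1|+|z2| = 5.2173 + 5.1478 = 10.3651

|z1+z2| = 5.9464 ≤ |z1|+|z2| = 10.3651 (verified)


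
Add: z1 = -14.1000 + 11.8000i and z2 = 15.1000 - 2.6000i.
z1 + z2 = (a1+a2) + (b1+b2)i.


Real: -14.1 + 15.1 = 1
Imag: 11.8 - 2.6 = 9.2

1.0000 + 9.2000i


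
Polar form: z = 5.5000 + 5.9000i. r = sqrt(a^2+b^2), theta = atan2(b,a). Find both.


r = sqrt(30.25+34.81) = sqrt(65.06) = 8.0660
theta = atan2(5.9, 5.5) = 47.0096 degrees

r = 8.0660, theta = 47.0096 degrees


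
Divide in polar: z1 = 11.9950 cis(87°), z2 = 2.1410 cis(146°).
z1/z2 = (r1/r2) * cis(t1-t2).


r = 11.9950 / 2.1410 = 5.6025
theta = 87° - 146° = -59° = 301° (mod 360)

5.6025 cis(301°)


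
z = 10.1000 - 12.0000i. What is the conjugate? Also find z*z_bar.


z_bar = 10.1000 + 12.0000i
z*z_bar = 10.1^2 + (-12)^2 = 102.01 + 144 = 246.01

z_bar = 10.1000 + 12.0000i, z*z_bar = 246.01


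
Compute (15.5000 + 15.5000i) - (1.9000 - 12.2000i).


Real: 15.5 - 1.9 = 13.6
Imag: 15.5 + 12.2 = 27.7

13.6000 + 27.7000i


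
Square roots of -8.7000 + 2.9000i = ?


|z| = sqrt(75.69+8.41) = 9.1706
sqrt((|z|+a)/2) = sqrt((9.1706+(-8.7))/2) = sqrt(0.2353) = 0.4851
sqrt((|z|-a)/2) = sqrt((9.1706-(-8.7))/2) = sqrt(8.9353) = 2.9892

±(0.4851 + 2.9892i) i.e. 0.4851 + 2.9892i and -0.4851 - 2.9892i


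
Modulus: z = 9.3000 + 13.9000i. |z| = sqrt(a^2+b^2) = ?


|z| = sqrt(9.3^2 + 13.9^2) = sqrt(86.49 + 193.21) = sqrt(279.7) = 16.7242

|z| = 16.7242


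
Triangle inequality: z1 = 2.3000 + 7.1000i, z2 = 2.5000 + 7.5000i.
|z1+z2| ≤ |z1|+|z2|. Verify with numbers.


|z1| = sqrt(2.3^2 + 7.1^2) = sqrt(55.7) = 7.4632
|z2| = sqrt(2.5^2 + 7.5^2) = sqrt(62.5) = 7.9057
z1+z2 = 4.8000 + 14.6000i
|z1+z2| = sqrt(236.2) = 15.3688
|z1|+|z2| = 7.4632 + 7.9057 = 15.3689

|z1+z2| = 15.3688 ≤ |z1|+|z2| = 15.3689 (verified)


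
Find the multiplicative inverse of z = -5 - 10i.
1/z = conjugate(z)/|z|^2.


|z|^2 = 25+100 = 125
1/z = (-5 + 10i)/125

1/z = -0.0400 + 0.0800i


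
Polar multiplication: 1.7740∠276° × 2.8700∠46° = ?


r = 1.7740 * 2.8700 = 5.0914
theta = 276° + 46° = 322° = 322° (mod 360)

5.0914 cis(322°)


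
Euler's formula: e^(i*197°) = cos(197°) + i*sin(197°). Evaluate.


cos(197°) = -0.9563
sin(197°) = -0.2924

e^(i*197°) = -0.9563 - 0.2924i


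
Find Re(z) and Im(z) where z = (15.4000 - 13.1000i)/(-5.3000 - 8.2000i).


Multiply by conjugate: (15.4000 - 13.1000i)(-5.3000 + 8.2000i) / ((-5.3)^2 + (-8.2)^2)
Numerator real = 15.4*(-5.3) - (13.1)*(-8.2) = 25.8
Numerator imag = -13.1*(-5.3) - 15.4*(-8.2) = 195.71
Denominator = 95.33
Re(z) = 25.8/95.33 = 0.2706
Im(z) = 195.71/95.33 = 2.0530

Re(z) = 0.2706, Im(z) = 2.0530


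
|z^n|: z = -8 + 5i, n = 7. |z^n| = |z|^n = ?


|z| = sqrt(64+25) = sqrt(89) = 9.4340
|z^7| = |z|^7 = (sqrt(89))^7 = 89^3 * sqrt(89) = 704969*sqrt(89)

|z^7| = 704969*sqrt(89) ≈ 6650664.2447


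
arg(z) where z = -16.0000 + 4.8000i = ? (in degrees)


Re = -16, Im = 4.8
arg = atan2(4.8, -16) = 163.3008 degrees

arg(z) = 163.3008 degrees


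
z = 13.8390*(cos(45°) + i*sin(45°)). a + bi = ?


a = 13.8390*cos(45°) = 13.8390*0.70711 = 9.7857
b = 13.8390*sin(45°) = 13.8390*0.70711 = 9.7857

9.7857 + 9.7857i


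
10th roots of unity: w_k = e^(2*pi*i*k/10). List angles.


The 10th roots of unity are cis(360k/10°) for k=0..9
Angle step = 360/10 = 36°
Primitive root: cis(36°)
Primitive root = 0.8090 + 0.5878i

10 roots at angles: 0°, 36°, 72°, 108°, 144°, 180°, 216°, 252°, 288°, 324°


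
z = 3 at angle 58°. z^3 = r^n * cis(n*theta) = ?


r^3 = 3^3 = 27
n*theta = 3*58° = 174° = 174° (mod 360)
a = 27*cos(174°) = -26.8521
b = 27*sin(174°) = 2.8223

27 cis(174°) = -26.8521 + 2.8223i


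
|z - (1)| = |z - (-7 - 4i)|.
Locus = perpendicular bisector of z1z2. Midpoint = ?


Equal distances means the locus is the perpendicular bisector of z1 and z2.
Midpoint = ((1+(-7))/2, (0+(-4))/2) = (-3.0000, -2.0000)

Perpendicular bisector through (-3.0000, -2.0000)


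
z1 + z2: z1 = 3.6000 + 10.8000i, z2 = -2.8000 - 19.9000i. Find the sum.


Real: 3.6 - 2.8 = 0.8
Imag: 10.8 - 19.9 = -9.1

0.8000 - 9.1000i


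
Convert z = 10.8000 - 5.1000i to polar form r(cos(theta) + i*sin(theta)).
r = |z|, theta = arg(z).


r = sqrt(116.64+26.01) = sqrt(142.65) = 11.9436
theta = atan2(-5.1, 10.8) = -25.2777 degrees

r = 11.9436, theta = -25.2777 degrees


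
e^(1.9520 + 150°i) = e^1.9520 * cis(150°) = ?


e^1.9520 = 7.0428
cos(150°) = -0.866025
sin(150°) = 0.5
Real = 7.0428*(-0.866025) = -6.0992
Imag = 7.0428*0.5 = 3.5214

-6.0992 + 3.5214i


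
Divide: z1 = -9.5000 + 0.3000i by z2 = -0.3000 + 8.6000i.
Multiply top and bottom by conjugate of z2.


Conjugate of z2 = -0.3000 - 8.6000i
Numerator: (-9.5000 + 0.3000i)(-0.3000 - 8.6000i) = 5.4300 + 81.6100i
Denominator: (-0.3)^2 + 8.6^2 = 74.05
Result = (5.4300 + 81.6100i)/74.05

0.0733 + 1.1021i


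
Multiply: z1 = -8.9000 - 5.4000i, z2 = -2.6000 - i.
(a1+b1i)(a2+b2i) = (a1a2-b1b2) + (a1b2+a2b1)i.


Real = -8.9*(-2.6) - (-5.4)*(-1) = 23.14 - 5.4 = 17.74
Imag = -8.9*(-1) - (2.6)*(-5.4) = 8.9 + 14.04 = 22.94

17.7400 + 22.9400i


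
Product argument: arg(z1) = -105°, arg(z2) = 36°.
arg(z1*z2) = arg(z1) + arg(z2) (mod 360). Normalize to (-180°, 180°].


arg(z1*z2) = -105° + 36° = -69°
Normalized to (-180°, 180°]: -69°

-69°


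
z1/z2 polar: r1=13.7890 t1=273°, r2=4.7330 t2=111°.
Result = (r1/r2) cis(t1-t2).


r = 13.7890 / 4.7330 = 2.9134
theta = 273° - 111° = 162° = 162° (mod 360)

2.9134 cis(162°)


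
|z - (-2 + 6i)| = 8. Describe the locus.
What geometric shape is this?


|z - z0| = r is a circle with center z0 and radius r.
Center = (-2, 6), radius = 8

Circle with center (-2, 6) and radius 8


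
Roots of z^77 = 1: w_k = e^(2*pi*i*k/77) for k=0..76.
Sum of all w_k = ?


The sum of all 77th roots of unity is 0.
Geometric series: (1 - w^77)/(1 - w) = (1-1)/(1-w) = 0 since w^77 = 1, w ≠ 1.
Alternatively: coefficient of z^76 in z^77 - 1 is 0.

0


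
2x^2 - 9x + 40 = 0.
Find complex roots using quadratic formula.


disc = (-9)^2 - 4*2*40 = 81 - 320 = -239
sqrt(|disc|) = sqrt(239) = 15.4596
Real part = 9/(2*2) = 2.2500
Imag part = 15.4596/(2*2) = 3.8649

2.2500 ± 3.8649i


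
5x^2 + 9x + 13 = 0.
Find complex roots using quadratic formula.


disc = 9^2 - 4*5*13 = 81 - 260 = -179
sqrt(|disc|) = sqrt(179) = 13.3791
Real part = -9/(2*5) = -0.9000
Imag part = 13.3791/(2*5) = 1.3379

-0.9000 ± 1.3379i


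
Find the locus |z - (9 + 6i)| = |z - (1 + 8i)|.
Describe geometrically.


Equal distances means the locus is the perpendicular bisector of z1 and z2.
Midpoint = ((9+1)/2, (6+8)/2) = (5.0000, 7.0000)

Perpendicular bisector through (5.0000, 7.0000)


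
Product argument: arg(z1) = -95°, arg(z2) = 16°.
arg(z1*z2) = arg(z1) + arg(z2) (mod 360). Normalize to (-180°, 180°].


arg(z1*z2) = -95° + 16° = -79°
Normalized to (-180°, 180°]: -79°

-79°


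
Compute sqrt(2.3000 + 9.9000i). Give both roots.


|z| = sqrt(5.29+98.01) = 10.1637
sqrt((|z|+a)/2) = sqrt((10.1637+2.3)/2) = sqrt(6.2318) = 2.4964
sqrt((|z|-a)/2) = sqrt((10.1637-2.3)/2) = sqrt(3.9318) = 1.9829

±(2.4964 + 1.9829i) i.e. 2.4964 + 1.9829i and -2.4964 - 1.9829i


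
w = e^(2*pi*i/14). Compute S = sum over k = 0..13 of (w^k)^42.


The roots are w_k = w^k with w = e^(2*pi*i/14), and (w^k)^42 = (w^42)^k.
So S = 1 + u + u^2 + ... + u^(13) with u = w^42.
42 = 3*14 + 0, so 42 is a multiple of 14 and u = (w^14)^3 = 1.
Every one of the 14 terms equals 1: S = 14

S = 14


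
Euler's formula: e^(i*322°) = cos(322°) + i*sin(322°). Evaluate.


cos(322°) = 0.7880
sin(322°) = -0.6157

e^(i*322°) = 0.7880 - 0.6157i


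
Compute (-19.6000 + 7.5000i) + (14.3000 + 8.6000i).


Real: -19.6 + 14.3 = -5.3
Imag: 7.5 + 8.6 = 16.1

-5.3000 + 16.1000i


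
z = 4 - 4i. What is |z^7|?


|z| = sqrt(16+16) = sqrt(32) = 5.6569
|z^7| = |z|^7 = (sqrt(32))^7 = 32^3 * sqrt(32) = 32768*sqrt(32)

|z^7| = 32768*sqrt(32) ≈ 185363.8000


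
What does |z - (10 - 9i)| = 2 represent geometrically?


|z - z0| = r is a circle with center z0 and radius r.
Center = (10, -9), radius = 2

Circle with center (10, -9) and radius 2


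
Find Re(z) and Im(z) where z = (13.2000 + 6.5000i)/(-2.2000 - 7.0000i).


Multiply by conjugate: (13.2000 + 6.5000i)(-2.2000 + 7.0000i) / ((-2.2)^2 + (-7)^2)
Numerator real = 13.2*(-2.2) + 6.5*(-7) = -74.54
Numerator imag = 6.5*(-2.2) - 13.2*(-7) = 78.1
Denominator = 53.84
Re(z) = -74.54/53.84 = -1.3845
Im(z) = 78.1/53.84 = 1.4506

Re(z) = -1.3845, Im(z) = 1.4506


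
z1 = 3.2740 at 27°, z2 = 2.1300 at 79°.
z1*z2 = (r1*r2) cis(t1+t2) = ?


r = 3.2740 * 2.1300 = 6.9736
theta = 27° + 79° = 106° = 106° (mod 360)

6.9736 cis(106°)


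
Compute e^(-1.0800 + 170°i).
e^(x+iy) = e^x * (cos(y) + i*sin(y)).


e^-1.0800 = 0.3396
cos(170°) = -0.9848
sin(170°) = 0.1736
Real = 0.3396*(-0.9848) = -0.3344
Imag = 0.3396*0.1736 = 0.0590

-0.3344 + 0.0590i


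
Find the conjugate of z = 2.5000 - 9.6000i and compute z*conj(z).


z_bar = 2.5000 + 9.6000i
z*z_bar = 2.5^2 + (-9.6)^2 = 6.25 + 92.16 = 98.41

z_bar = 2.5000 + 9.6000i, z*z_bar = 98.41


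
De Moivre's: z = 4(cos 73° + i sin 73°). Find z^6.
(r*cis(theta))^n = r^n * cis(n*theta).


r^6 = 4^6 = 4096
n*theta = 6*73° = 438° = 78° (mod 360)
a = 4096*cos(78°) = 851.6063
b = 4096*sin(78°) = 4006.4926

4096 cis(78°) = 851.6063 + 4006.4926i


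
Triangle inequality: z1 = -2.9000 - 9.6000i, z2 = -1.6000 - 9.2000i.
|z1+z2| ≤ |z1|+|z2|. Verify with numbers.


|z1| = sqrt((-2.9)^2 + (-9.6)^2) = sqrt(100.57) = 10.0285
|z2| = sqrt((-1.6)^2 + (-9.2)^2) = sqrt(87.2) = 9.3381
z1+z2 = -4.5000 - 18.8000i
|z1+z2| = sqrt(373.69) = 19.3311
|z1|+|z2| = 10.0285 + 9.3381 = 19.3666

|z1+z2| = 19.3311 ≤ |z1|+|z2| = 19.3666 (verified)


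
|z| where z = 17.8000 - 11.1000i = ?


|z| = sqrt(17.8^2 + (-11.1)^2) = sqrt(316.84 + 123.21) = sqrt(440.05) = 20.9774

|z| = 20.9774


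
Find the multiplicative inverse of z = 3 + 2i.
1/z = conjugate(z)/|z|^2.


|z|^2 = 9+4 = 13
1/z = (3 - 2i)/13

1/z = 0.2308 - 0.1538i


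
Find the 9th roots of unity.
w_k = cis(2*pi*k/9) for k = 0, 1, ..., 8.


The 9th roots of unity are cis(360k/9°) for k=0..8
Angle step = 360/9 = 40°
Primitive root: cis(40°)
Primitive root = 0.7660 + 0.6428i

9 roots at angles: 0°, 40°, 80°, 120°, 160°, 200°, 240°, 280°, 320°


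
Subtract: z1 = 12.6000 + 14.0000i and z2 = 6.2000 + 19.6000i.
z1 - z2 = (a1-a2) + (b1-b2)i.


Real: 12.6 - 6.2 = 6.4
Imag: 14 - 19.6 = -5.6

6.4000 - 5.6000i


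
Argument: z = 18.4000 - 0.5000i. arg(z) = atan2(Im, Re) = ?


Re = 18.4, Im = -0.5
arg = atan2(-0.5, 18.4) = -1.5566 degrees

arg(z) = -1.5566 degrees


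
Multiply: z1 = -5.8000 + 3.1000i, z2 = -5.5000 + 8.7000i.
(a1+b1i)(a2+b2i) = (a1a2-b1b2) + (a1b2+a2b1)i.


Real = -5.8*(-5.5) - 3.1*8.7 = 31.9 - 26.97 = 4.93
Imag = -5.8*8.7 - (5.5)*3.1 = -50.46 - (17.05) = -67.51

4.9300 - 67.5100i


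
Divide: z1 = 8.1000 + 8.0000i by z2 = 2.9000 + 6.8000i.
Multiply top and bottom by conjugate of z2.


Conjugate of z2 = 2.9000 - 6.8000i
Numerator: (8.1000 + 8.0000i)(2.9000 - 6.8000i) = 77.8900 - 31.8800i
Denominator: 2.9^2 + 6.8^2 = 54.65
Result = (77.8900 - 31.8800i)/54.65

1.4253 - 0.5833i


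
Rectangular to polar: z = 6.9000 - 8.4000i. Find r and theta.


r = sqrt(47.61+70.56) = sqrt(118.17) = 10.8706
theta = atan2(-8.4, 6.9) = -50.5993 degrees

r = 10.8706, theta = -50.5993 degrees


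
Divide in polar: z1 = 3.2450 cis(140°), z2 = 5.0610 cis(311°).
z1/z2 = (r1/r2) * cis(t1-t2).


r = 3.2450 / 5.0610 = 0.6412
theta = 140° - 311° = -171° = 189° (mod 360)

0.6412 cis(189°)


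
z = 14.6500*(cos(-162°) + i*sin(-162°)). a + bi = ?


a = 14.6500*cos(-162°) = 14.6500*(-0.95106) = -13.9330
b = 14.6500*sin(-162°) = 14.6500*(-0.30902) = -4.5271

-13.9330 - 4.5271i


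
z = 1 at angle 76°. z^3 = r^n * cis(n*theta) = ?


r^3 = 1^3 = 1
n*theta = 3*76° = 228° = 228° (mod 360)
a = 1*cos(228°) = -0.6691
b = 1*sin(228°) = -0.7431

1 cis(228°) = -0.6691 - 0.7431i


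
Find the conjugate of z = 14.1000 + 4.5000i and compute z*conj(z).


z_bar = 14.1000 - 4.5000i
z*z_bar = 14.1^2 + 4.5^2 = 198.81 + 20.25 = 219.06

z_bar = 14.1000 - 4.5000i, z*z_bar = 219.06


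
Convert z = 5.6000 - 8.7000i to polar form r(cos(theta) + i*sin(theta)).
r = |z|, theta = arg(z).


r = sqrt(31.36+75.69) = sqrt(107.05) = 10.3465
theta = atan2(-8.7, 5.6) = -57.2315 degrees

r = 10.3465, theta = -57.2315 degrees


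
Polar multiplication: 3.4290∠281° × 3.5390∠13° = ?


r = 3.4290 * 3.5390 = 12.1352
theta = 281° + 13° = 294° = 294° (mod 360)

12.1352 cis(294°)


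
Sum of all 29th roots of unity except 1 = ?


With w = e^(2*pi*i/29), all 29 of the 29th roots of unity w^0 = 1, w, ..., w^(28) sum to 0: 1 + w + ... + w^(28) = (1 - w^29)/(1 - w) = 0 since w^29 = 1, w ≠ 1.
Removing the root 1: w + w^2 + ... + w^(28) = 0 - 1 = -1

Sum = -1


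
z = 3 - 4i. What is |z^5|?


|z| = sqrt(9+16) = sqrt(25) = 5
|z^5| = |z|^5 = 5^5 = 3125

|z^5| = 3125


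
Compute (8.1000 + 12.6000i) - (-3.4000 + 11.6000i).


Real: 8.1 + 3.4 = 11.5
Imag: 12.6 - 11.6 = 1

11.5000 + i


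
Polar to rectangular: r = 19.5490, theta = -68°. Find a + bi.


a = 19.5490*cos(-68°) = 19.5490*0.374607 = 7.3232
b = 19.5490*sin(-68°) = 19.5490*(-0.927184) = -18.1255

7.3232 - 18.1255i


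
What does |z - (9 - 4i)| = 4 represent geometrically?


|z - z0| = r is a circle with center z0 and radius r.
Center = (9, -4), radius = 4

Circle with center (9, -4) and radius 4


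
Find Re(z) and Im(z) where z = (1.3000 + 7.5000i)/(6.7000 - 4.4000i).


Multiply by conjugate: (1.3000 + 7.5000i)(6.7000 + 4.4000i) / (6.7^2 + (-4.4)^2)
Numerator real = 1.3*6.7 + 7.5*(-4.4) = -24.29
Numerator imag = 7.5*6.7 - 1.3*(-4.4) = 55.97
Denominator = 64.25
Re(z) = -24.29/64.25 = -0.3781
Im(z) = 55.97/64.25 = 0.8711

Re(z) = -0.3781, Im(z) = 0.8711


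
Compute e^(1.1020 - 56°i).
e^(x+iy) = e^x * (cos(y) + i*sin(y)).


e^1.1020 = 3.0102
cos(-56°) = 0.5592
sin(-56°) = -0.82904
Real = 3.0102*0.5592 = 1.6833
Imag = 3.0102*(-0.82904) = -2.4956

1.6833 - 2.4956i


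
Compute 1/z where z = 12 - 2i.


|z|^2 = 144+4 = 148
1/z = (12 + 2i)/148

1/z = 0.0811 + 0.0135i


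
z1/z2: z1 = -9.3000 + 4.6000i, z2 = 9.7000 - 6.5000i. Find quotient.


Conjugate of z2 = 9.7000 + 6.5000i
Numerator: (-9.3000 + 4.6000i)(9.7000 + 6.5000i) = -120.1100 - 15.8300i
Denominator: 9.7^2 + (-6.5)^2 = 136.34
Result = (-120.1100 - 15.8300i)/136.34

-0.8810 - 0.1161i


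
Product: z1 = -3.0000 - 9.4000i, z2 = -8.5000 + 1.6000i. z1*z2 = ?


Real = -3*(-8.5) - (-9.4)*1.6 = 25.5 - (-15.04) = 40.54
Imag = -3*1.6 - (8.5)*(-9.4) = -4.8 + 79.9 = 75.1

40.5400 + 75.1000i


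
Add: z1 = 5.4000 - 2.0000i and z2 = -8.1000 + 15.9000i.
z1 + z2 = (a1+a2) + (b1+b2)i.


Real: 5.4 - 8.1 = -2.7
Imag: -2 + 15.9 = 13.9

-2.7000 + 13.9000i


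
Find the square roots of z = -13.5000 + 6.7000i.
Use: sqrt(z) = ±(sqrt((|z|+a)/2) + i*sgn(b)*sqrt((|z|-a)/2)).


|z| = sqrt(182.25+44.89) = 15.0712
sqrt((|z|+a)/2) = sqrt((15.0712+(-13.5))/2) = sqrt(0.7856) = 0.8863
sqrt((|z|-a)/2) = sqrt((15.0712-(-13.5))/2) = sqrt(14.2856) = 3.7796

±(0.8863 + 3.7796i) i.e. 0.8863 + 3.7796i and -0.8863 - 3.7796i


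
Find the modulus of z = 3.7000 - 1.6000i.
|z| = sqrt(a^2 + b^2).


|z| = sqrt(3.7^2 + (-1.6)^2) = sqrt(13.69 + 2.56) = sqrt(16.25) = 4.0311

|z| = 4.0311


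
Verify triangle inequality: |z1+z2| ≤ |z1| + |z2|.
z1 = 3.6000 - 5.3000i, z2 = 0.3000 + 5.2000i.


|z1| = sqrt(3.6^2 + (-5.3)^2) = sqrt(41.05) = 6.4070
|z2| = sqrt(0.3^2 + 5.2^2) = sqrt(27.13) = 5.2086
z1+z2 = 3.9000 - 0.1000i
|z1+z2| = sqrt(15.22) = 3.9013
|z1|+|z2| = 6.4070 + 5.2086 = 11.6156

|z1+z2| = 3.9013 ≤ |z1|+|z2| = 11.6156 (verified)


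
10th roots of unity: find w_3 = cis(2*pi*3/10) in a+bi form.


Angle = 360*3/10 = 108°
a = cos(108°) = -0.3090
b = sin(108°) = 0.9511

-0.3090 + 0.9511i


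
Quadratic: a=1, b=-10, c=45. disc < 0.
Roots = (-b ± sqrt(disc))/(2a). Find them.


disc = (-10)^2 - 4*1*45 = 100 - 180 = -80
sqrt(|disc|) = sqrt(80) = 8.9443
Real part = 10/(2*1) = 5.0000
Imag part = 8.9443/(2*1) = 4.4721

5.0000 ± 4.4721i


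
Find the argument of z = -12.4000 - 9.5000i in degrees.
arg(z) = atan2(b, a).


Re = -12.4, Im = -9.5
arg = atan2(-9.5, -12.4) = -142.5432 degrees

arg(z) = -142.5432 degrees


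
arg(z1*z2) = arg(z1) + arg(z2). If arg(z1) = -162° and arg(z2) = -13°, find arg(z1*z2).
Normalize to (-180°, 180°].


arg(z1*z2) = -162° - 13° = -175°
Normalized to (-180°, 180°]: -175°

-175°


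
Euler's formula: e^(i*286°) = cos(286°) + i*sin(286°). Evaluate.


cos(286°) = 0.2756
sin(286°) = -0.9613

e^(i*286°) = 0.2756 - 0.9613i


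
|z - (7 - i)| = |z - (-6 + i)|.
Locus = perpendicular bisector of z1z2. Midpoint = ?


Equal distances means the locus is the perpendicular bisector of z1 and z2.
Midpoint = ((7+(-6))/2, (-1+1)/2) = (0.5000, 0)

Perpendicular bisector through (0.5000, 0)


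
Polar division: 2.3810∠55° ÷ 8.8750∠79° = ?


r = 2.3810 / 8.8750 = 0.2683
theta = 55° - 79° = -24° = 336° (mod 360)

0.2683 cis(336°)


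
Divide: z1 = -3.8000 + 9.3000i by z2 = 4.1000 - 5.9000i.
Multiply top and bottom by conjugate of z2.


Conjugate of z2 = 4.1000 + 5.9000i
Numerator: (-3.8000 + 9.3000i)(4.1000 + 5.9000i) = -70.4500 + 15.7100i
Denominator: 4.1^2 + (-5.9)^2 = 51.62
Result = (-70.4500 + 15.7100i)/51.62

-1.3648 + 0.3043i


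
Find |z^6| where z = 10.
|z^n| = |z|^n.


|z| = sqrt(100+0) = sqrt(100) = 10
|z^6| = |z|^6 = 10^6 = 1000000

|z^6| = 1000000


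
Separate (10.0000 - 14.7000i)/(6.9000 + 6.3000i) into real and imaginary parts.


Multiply by conjugate: (10.0000 - 14.7000i)(6.9000 - 6.3000i) / (6.9^2 + 6.3^2)
Numerator real = 10*6.9 - (14.7)*6.3 = -23.61
Numerator imag = -14.7*6.9 - 10*6.3 = -164.43
Denominator = 87.3
Re(z) = -23.61/87.3 = -0.2704
Im(z) = -164.43/87.3 = -1.8835

Re(z) = -0.2704, Im(z) = -1.8835


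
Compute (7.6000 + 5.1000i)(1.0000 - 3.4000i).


Real = 7.6*1 - 5.1*(-3.4) = 7.6 - (-17.34) = 24.94
Imag = 7.6*(-3.4) + 1*5.1 = -25.84 + 5.1 = -20.74

24.9400 - 20.7400i


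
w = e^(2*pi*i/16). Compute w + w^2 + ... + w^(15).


With w = e^(2*pi*i/16), all 16 of the 16th roots of unity w^0 = 1, w, ..., w^(15) sum to 0: 1 + w + ... + w^(15) = (1 - w^16)/(1 - w) = 0 since w^16 = 1, w ≠ 1.
Removing the root 1: w + w^2 + ... + w^(15) = 0 - 1 = -1

Sum = -1


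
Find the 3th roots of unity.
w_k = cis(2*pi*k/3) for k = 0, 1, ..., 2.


The 3th roots of unity are cis(360k/3°) for k=0..2
Angle step = 360/3 = 120°
Primitive root: cis(120°)
Primitive root = -0.5000 + 0.8660i

3 roots at angles: 0°, 120°, 240°


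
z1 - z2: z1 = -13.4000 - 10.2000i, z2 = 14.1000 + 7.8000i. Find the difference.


Real: -13.4 - 14.1 = -27.5
Imag: -10.2 - 7.8 = -18

-27.5000 - 18.0000i


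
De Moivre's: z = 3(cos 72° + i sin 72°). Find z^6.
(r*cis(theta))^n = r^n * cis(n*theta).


r^6 = 3^6 = 729
n*theta = 6*72° = 432° = 72° (mod 360)
a = 729*cos(72°) = 225.2734
b = 729*sin(72°) = 693.3202

729 cis(72°) = 225.2734 + 693.3202i


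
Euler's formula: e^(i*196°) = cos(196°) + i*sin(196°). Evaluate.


cos(196°) = -0.9613
sin(196°) = -0.2756

e^(i*196°) = -0.9613 - 0.2756i


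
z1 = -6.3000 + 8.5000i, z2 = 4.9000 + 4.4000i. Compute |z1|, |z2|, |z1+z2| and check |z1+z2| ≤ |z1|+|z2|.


|z1| = sqrt((-6.3)^2 + 8.5^2) = sqrt(111.94) = 10.5802
|z2| = sqrt(4.9^2 + 4.4^2) = sqrt(43.37) = 6.5856
z1+z2 = -1.4000 + 12.9000i
|z1+z2| = sqrt(168.37) = 12.9757
|z1|+|z2| = 10.5802 + 6.5856 = 17.1658

|z1+z2| = 12.9757 ≤ |z1|+|z2| = 17.1658 (verified)


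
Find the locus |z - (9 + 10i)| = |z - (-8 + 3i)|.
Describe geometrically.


Equal distances means the locus is the perpendicular bisector of z1 and z2.
Midpoint = ((9+(-8))/2, (10+3)/2) = (0.5000, 6.5000)

Perpendicular bisector through (0.5000, 6.5000)


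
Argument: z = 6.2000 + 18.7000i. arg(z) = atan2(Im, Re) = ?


Re = 6.2, Im = 18.7
arg = atan2(18.7, 6.2) = 71.6570 degrees

arg(z) = 71.6570 degrees


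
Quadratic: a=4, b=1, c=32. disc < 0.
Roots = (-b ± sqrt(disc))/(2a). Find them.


disc = 1^2 - 4*4*32 = 1 - 512 = -511
sqrt(|disc|) = sqrt(511) = 22.6053
Real part = -1/(2*4) = -0.1250
Imag part = 22.6053/(2*4) = 2.8257

-0.1250 ± 2.8257i


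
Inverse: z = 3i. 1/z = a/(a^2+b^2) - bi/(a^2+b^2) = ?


|z|^2 = 0+9 = 9
1/z = (0 - 3i)/9

1/z = 0 - 0.3333i


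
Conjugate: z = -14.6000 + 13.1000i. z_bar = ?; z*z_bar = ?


z_bar = -14.6000 - 13.1000i
z*z_bar = (-14.6)^2 + 13.1^2 = 213.16 + 171.61 = 384.77

z_bar = -14.6000 - 13.1000i, z*z_bar = 384.77


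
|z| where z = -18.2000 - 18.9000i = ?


|z| = sqrt((-18.2)^2 + (-18.9)^2) = sqrt(331.24 + 357.21) = sqrt(688.45) = 26.2383

|z| = 26.2383


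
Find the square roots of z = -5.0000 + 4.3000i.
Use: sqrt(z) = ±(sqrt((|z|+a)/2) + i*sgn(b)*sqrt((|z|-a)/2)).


|z| = sqrt(25+18.49) = 6.5947
sqrt((|z|+a)/2) = sqrt((6.5947+(-5))/2) = sqrt(0.7973) = 0.8929
sqrt((|z|-a)/2) = sqrt((6.5947-(-5))/2) = sqrt(5.7973) = 2.4078

±(0.8929 + 2.4078i) i.e. 0.8929 + 2.4078i and -0.8929 - 2.4078i


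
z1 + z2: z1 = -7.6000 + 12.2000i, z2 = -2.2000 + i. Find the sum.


Real: -7.6 - 2.2 = -9.8
Imag: 12.2 + 1 = 13.2

-9.8000 + 13.2000i


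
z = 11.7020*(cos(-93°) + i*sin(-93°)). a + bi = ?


a = 11.7020*cos(-93°) = 11.7020*(-0.052336) = -0.6124
b = 11.7020*sin(-93°) = 11.7020*(-0.99863) = -11.6860

-0.6124 - 11.6860i


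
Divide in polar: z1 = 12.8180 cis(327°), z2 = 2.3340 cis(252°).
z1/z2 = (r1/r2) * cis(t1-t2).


r = 12.8180 / 2.3340 = 5.4919
theta = 327° - 252° = 75° = 75° (mod 360)

5.4919 cis(75°)


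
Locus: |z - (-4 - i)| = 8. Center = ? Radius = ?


|z - z0| = r is a circle with center z0 and radius r.
Center = (-4, -1), radius = 8

Circle with center (-4, -1) and radius 8


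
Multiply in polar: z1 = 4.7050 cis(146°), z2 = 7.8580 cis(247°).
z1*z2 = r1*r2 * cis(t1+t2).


r = 4.7050 * 7.8580 = 36.9719
theta = 146° + 247° = 393° = 33° (mod 360)

36.9719 cis(33°)


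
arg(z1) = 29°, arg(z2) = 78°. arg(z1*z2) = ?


arg(z1*z2) = 29° + 78° = 107°
Normalized to (-180°, 180°]: 107°

107°


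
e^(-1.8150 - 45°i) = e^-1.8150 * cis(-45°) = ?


e^-1.8150 = 0.1628
cos(-45°) = 0.7071
sin(-45°) = -0.7071
Real = 0.1628*0.7071 = 0.1151
Imag = 0.1628*(-0.7071) = -0.1151

0.1151 - 0.1151i


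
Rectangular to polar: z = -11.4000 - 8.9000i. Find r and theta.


r = sqrt(129.96+79.21) = sqrt(209.17) = 14.4627
theta = atan2(-8.9, -11.4) = -142.0208 degrees

r = 14.4627, theta = -142.0208 degrees


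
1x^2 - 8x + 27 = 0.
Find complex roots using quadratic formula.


disc = (-8)^2 - 4*1*27 = 64 - 108 = -44
sqrt(|disc|) = sqrt(44) = 6.6332
Real part = 8/(2*1) = 4.0000
Imag part = 6.6332/(2*1) = 3.3166

4.0000 ± 3.3166i


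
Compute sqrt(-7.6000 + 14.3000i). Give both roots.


|z| = sqrt(57.76+204.49) = 16.1941
sqrt((|z|+a)/2) = sqrt((16.1941+(-7.6))/2) = sqrt(4.2971) = 2.0729
sqrt((|z|-a)/2) = sqrt((16.1941-(-7.6))/2) = sqrt(11.8971) = 3.4492

±(2.0729 + 3.4492i) i.e. 2.0729 + 3.4492i and -2.0729 - 3.4492i


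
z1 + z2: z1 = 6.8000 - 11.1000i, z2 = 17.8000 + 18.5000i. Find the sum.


Real: 6.8 + 17.8 = 24.6
Imag: -11.1 + 18.5 = 7.4

24.6000 + 7.4000i


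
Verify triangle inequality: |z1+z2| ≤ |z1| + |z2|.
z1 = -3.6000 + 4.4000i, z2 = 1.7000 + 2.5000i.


|z1| = sqrt((-3.6)^2 + 4.4^2) = sqrt(32.32) = 5.6851
|z2| = sqrt(1.7^2 + 2.5^2) = sqrt(9.14) = 3.0232
z1+z2 = -1.9000 + 6.9000i
|z1+z2| = sqrt(51.22) = 7.1568
|z1|+|z2| = 5.6851 + 3.0232 = 8.7083

|z1+z2| = 7.1568 ≤ |z1|+|z2| = 8.7083 (verified)


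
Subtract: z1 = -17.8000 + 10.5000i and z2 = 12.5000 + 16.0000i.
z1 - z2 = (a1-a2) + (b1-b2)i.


Real: -17.8 - 12.5 = -30.3
Imag: 10.5 - 16 = -5.5

-30.3000 - 5.5000i


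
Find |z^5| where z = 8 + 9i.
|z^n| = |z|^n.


|z| = sqrt(64+81) = sqrt(145) = 12.0416
|z^5| = |z|^5 = (sqrt(145))^5 = 145^2 * sqrt(145) = 21025*sqrt(145)

|z^5| = 21025*sqrt(145) ≈ 253174.5260


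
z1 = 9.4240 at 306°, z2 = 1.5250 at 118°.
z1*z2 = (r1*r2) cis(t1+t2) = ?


r = 9.4240 * 1.5250 = 14.3716
theta = 306° + 118° = 424° = 64° (mod 360)

14.3716 cis(64°)


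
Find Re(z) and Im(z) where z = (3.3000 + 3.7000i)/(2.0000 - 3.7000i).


Multiply by conjugate: (3.3000 + 3.7000i)(2.0000 + 3.7000i) / (2^2 + (-3.7)^2)
Numerator real = 3.3*2 + 3.7*(-3.7) = -7.09
Numerator imag = 3.7*2 - 3.3*(-3.7) = 19.61
Denominator = 17.69
Re(z) = -7.09/17.69 = -0.4008
Im(z) = 19.61/17.69 = 1.1085

Re(z) = -0.4008, Im(z) = 1.1085


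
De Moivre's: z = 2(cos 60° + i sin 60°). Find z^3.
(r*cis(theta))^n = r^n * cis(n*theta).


r^3 = 2^3 = 8
n*theta = 3*60° = 180° = 180° (mod 360)
a = 8*cos(180°) = -8.0000
b = 8*sin(180°) = 0

8 cis(180°) = -8.0000 + 0i


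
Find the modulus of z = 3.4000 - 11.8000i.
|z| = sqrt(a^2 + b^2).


|z| = sqrt(3.4^2 + (-11.8)^2) = sqrt(11.56 + 139.24) = sqrt(150.8) = 12.2801

|z| = 12.2801


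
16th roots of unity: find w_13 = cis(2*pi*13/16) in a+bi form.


Angle = 360*13/16 = 292.5°
a = cos(292.5°) = 0.3827
b = sin(292.5°) = -0.9239

0.3827 - 0.9239i


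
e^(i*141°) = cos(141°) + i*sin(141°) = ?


cos(141°) = -0.7771
sin(141°) = 0.6293

e^(i*141°) = -0.7771 + 0.6293i


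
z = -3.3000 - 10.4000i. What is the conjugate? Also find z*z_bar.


z_bar = -3.3000 + 10.4000i
z*z_bar = (-3.3)^2 + (-10.4)^2 = 10.89 + 108.16 = 119.05

z_bar = -3.3000 + 10.4000i, z*z_bar = 119.05


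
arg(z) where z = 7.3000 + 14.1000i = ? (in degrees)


Re = 7.3, Im = 14.1
arg = atan2(14.1, 7.3) = 62.6280 degrees

arg(z) = 62.6280 degrees


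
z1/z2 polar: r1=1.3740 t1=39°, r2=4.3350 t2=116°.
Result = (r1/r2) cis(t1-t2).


r = 1.3740 / 4.3350 = 0.3170
theta = 39° - 116° = -77° = 283° (mod 360)

0.3170 cis(283°)


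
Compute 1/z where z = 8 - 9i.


|z|^2 = 64+81 = 145
1/z = (8 + 9i)/145

1/z = 0.0552 + 0.0621i


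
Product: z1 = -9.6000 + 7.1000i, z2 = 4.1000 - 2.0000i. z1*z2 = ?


Real = -9.6*4.1 - 7.1*(-2) = -39.36 - (-14.2) = -25.16
Imag = -9.6*(-2) + 4.1*7.1 = 19.2 + 29.11 = 48.31

-25.1600 + 48.3100i


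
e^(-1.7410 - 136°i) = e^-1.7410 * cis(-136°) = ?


e^-1.7410 = 0.1753
cos(-136°) = -0.7193
sin(-136°) = -0.6947
Real = 0.1753*(-0.7193) = -0.1261
Imag = 0.1753*(-0.6947) = -0.1218

-0.1261 - 0.1218i


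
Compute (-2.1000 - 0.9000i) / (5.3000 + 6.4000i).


Conjugate of z2 = 5.3000 - 6.4000i
Numerator: (-2.1000 - 0.9000i)(5.3000 - 6.4000i) = -16.8900 + 8.6700i
Denominator: 5.3^2 + 6.4^2 = 69.05
Result = (-16.8900 + 8.6700i)/69.05

-0.2446 + 0.1256i


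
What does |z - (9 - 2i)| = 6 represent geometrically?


|z - z0| = r is a circle with center z0 and radius r.
Center = (9, -2), radius = 6

Circle with center (9, -2) and radius 6


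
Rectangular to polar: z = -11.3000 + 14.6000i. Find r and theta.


r = sqrt(127.69+213.16) = sqrt(340.85) = 18.4621
theta = atan2(14.6, -11.3) = 127.7389 degrees

r = 18.4621, theta = 127.7389 degrees


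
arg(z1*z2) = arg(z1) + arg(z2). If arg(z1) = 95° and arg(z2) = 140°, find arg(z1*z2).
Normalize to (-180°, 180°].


arg(z1*z2) = 95° + 140° = 235°
Normalized to (-180°, 180°]: -125°

-125°


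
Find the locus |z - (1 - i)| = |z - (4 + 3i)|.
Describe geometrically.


Equal distances means the locus is the perpendicular bisector of z1 and z2.
Midpoint = ((1+4)/2, (-1+3)/2) = (2.5000, 1.0000)

Perpendicular bisector through (2.5000, 1.0000)


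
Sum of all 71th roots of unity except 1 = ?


With w = e^(2*pi*i/71), all 71 of the 71th roots of unity w^0 = 1, w, ..., w^(70) sum to 0: 1 + w + ... + w^(70) = (1 - w^71)/(1 - w) = 0 since w^71 = 1, w ≠ 1.
Removing the root 1: w + w^2 + ... + w^(70) = 0 - 1 = -1

Sum = -1


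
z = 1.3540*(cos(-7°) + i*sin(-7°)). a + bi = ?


a = 1.3540*cos(-7°) = 1.3540*0.99255 = 1.3439
b = 1.3540*sin(-7°) = 1.3540*(-0.12187) = -0.1650

1.3439 - 0.1650i


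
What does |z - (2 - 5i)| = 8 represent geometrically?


|z - z0| = r is a circle with center z0 and radius r.
Center = (2, -5), radius = 8

Circle with center (2, -5) and radius 8


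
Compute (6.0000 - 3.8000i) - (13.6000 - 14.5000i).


Real: 6 - 13.6 = -7.6
Imag: -3.8 + 14.5 = 10.7

-7.6000 + 10.7000i


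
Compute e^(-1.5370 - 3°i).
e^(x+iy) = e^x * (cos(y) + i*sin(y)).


e^-1.5370 = 0.2150
cos(-3°) = 0.9986
sin(-3°) = -0.05234
Real = 0.2150*0.9986 = 0.2147
Imag = 0.2150*(-0.05234) = -0.0113

0.2147 - 0.0113i


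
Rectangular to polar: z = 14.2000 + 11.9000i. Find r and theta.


r = sqrt(201.64+141.61) = sqrt(343.25) = 18.5270
theta = atan2(11.9, 14.2) = 39.9640 degrees

r = 18.5270, theta = 39.9640 degrees


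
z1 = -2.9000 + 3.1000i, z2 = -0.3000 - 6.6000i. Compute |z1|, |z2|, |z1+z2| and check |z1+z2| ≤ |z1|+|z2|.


|z1| = sqrt((-2.9)^2 + 3.1^2) = sqrt(18.02) = 4.2450
|z2| = sqrt((-0.3)^2 + (-6.6)^2) = sqrt(43.65) = 6.6068
z1+z2 = -3.2000 - 3.5000i
|z1+z2| = sqrt(22.49) = 4.7424
|z1|+|z2| = 4.2450 + 6.6068 = 10.8518

|z1+z2| = 4.7424 ≤ |z1|+|z2| = 10.8518 (verified)


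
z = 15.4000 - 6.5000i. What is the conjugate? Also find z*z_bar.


z_bar = 15.4000 + 6.5000i
z*z_bar = 15.4^2 + (-6.5)^2 = 237.16 + 42.25 = 279.41

z_bar = 15.4000 + 6.5000i, z*z_bar = 279.41


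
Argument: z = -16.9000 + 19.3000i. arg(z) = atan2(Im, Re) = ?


Re = -16.9, Im = 19.3
arg = atan2(19.3, -16.9) = 131.2069 degrees

arg(z) = 131.2069 degrees


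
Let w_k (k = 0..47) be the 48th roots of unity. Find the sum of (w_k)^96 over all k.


The roots are w_k = w^k with w = e^(2*pi*i/48), and (w^k)^96 = (w^96)^k.
So S = 1 + u + u^2 + ... + u^(47) with u = w^96.
96 = 2*48 + 0, so 96 is a multiple of 48 and u = (w^48)^2 = 1.
Every one of the 48 terms equals 1: S = 48

S = 48


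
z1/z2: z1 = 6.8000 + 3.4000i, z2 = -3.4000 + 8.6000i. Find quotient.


Conjugate of z2 = -3.4000 - 8.6000i
Numerator: (6.8000 + 3.4000i)(-3.4000 - 8.6000i) = 6.1200 - 70.0400i
Denominator: (-3.4)^2 + 8.6^2 = 85.52
Result = (6.1200 - 70.0400i)/85.52

0.0716 - 0.8190i


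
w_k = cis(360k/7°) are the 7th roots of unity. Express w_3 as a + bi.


Angle = 360*3/7 = 154.2857°
a = cos(154.2857°) = -0.9010
b = sin(154.2857°) = 0.4339

-0.9010 + 0.4339i


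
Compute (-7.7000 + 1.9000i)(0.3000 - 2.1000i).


Real = -7.7*0.3 - 1.9*(-2.1) = -2.31 - (-3.99) = 1.68
Imag = -7.7*(-2.1) + 0.3*1.9 = 16.17 + 0.57 = 16.74

1.6800 + 16.7400i


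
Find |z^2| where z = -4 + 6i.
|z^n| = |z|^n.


|z| = sqrt(16+36) = sqrt(52) = 7.2111
|z^2| = |z|^2 = (sqrt(52))^2 = 52

|z^2| = 52


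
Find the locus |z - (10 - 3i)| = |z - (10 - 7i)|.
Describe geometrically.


Equal distances means the locus is the perpendicular bisector of z1 and z2.
Midpoint = ((10+10)/2, (-3+(-7))/2) = (10.0000, -5.0000)

Perpendicular bisector through (10.0000, -5.0000)


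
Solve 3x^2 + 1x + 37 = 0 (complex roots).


disc = 1^2 - 4*3*37 = 1 - 444 = -443
sqrt(|disc|) = sqrt(443) = 21.0476
Real part = -1/(2*3) = -0.1667
Imag part = 21.0476/(2*3) = 3.5079

-0.1667 ± 3.5079i


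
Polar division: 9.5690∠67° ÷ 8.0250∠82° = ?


r = 9.5690 / 8.0250 = 1.1924
theta = 67° - 82° = -15° = 345° (mod 360)

1.1924 cis(345°)


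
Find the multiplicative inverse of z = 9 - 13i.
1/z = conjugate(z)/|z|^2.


|z|^2 = 81+169 = 250
1/z = (9 + 13i)/250

1/z = 0.0360 + 0.0520i


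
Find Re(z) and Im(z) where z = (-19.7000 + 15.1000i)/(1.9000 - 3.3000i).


Multiply by conjugate: (-19.7000 + 15.1000i)(1.9000 + 3.3000i) / (1.9^2 + (-3.3)^2)
Numerator real = -19.7*1.9 + 15.1*(-3.3) = -87.26
Numerator imag = 15.1*1.9 - (-19.7)*(-3.3) = -36.32
Denominator = 14.5
Re(z) = -87.26/14.5 = -6.0179
Im(z) = -36.32/14.5 = -2.5048

Re(z) = -6.0179, Im(z) = -2.5048


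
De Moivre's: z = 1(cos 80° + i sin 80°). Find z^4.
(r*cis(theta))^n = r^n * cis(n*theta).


r^4 = 1^4 = 1
n*theta = 4*80° = 320° = 320° (mod 360)
a = 1*cos(320°) = 0.7660
b = 1*sin(320°) = -0.6428

1 cis(320°) = 0.7660 - 0.6428i


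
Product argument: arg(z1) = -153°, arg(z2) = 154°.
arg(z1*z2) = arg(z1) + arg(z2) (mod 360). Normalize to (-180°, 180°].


arg(z1*z2) = -153° + 154° = 1°
Normalized to (-180°, 180°]: 1°

1°


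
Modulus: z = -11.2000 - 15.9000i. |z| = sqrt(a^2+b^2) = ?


|z| = sqrt((-11.2)^2 + (-15.9)^2) = sqrt(125.44 + 252.81) = sqrt(378.25) = 19.4487

|z| = 19.4487


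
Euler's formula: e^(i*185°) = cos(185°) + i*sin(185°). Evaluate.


cos(185°) = -0.9962
sin(185°) = -0.0872

e^(i*185°) = -0.9962 - 0.0872i


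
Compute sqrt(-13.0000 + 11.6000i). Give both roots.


|z| = sqrt(169+134.56) = 17.4230
sqrt((|z|+a)/2) = sqrt((17.4230+(-13))/2) = sqrt(2.2115) = 1.4871
sqrt((|z|-a)/2) = sqrt((17.4230-(-13))/2) = sqrt(15.2115) = 3.9002

±(1.4871 + 3.9002i) i.e. 1.4871 + 3.9002i and -1.4871 - 3.9002i


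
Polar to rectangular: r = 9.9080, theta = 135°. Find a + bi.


a = 9.9080*cos(135°) = 9.9080*(-0.70711) = -7.0060
b = 9.9080*sin(135°) = 9.9080*0.70711 = 7.0060

-7.0060 + 7.0060i


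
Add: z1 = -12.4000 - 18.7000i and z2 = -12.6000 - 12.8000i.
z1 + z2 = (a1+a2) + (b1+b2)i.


Real: -12.4 - 12.6 = -25
Imag: -18.7 - 12.8 = -31.5

-25.0000 - 31.5000i


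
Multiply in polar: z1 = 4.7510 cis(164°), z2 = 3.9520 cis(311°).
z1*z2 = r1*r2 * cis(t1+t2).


r = 4.7510 * 3.9520 = 18.7760
theta = 164° + 311° = 475° = 115° (mod 360)

18.7760 cis(115°)


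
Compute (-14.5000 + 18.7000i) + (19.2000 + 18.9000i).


Real: -14.5 + 19.2 = 4.7
Imag: 18.7 + 18.9 = 37.6

4.7000 + 37.6000i


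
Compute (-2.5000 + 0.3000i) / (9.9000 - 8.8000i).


Conjugate of z2 = 9.9000 + 8.8000i
Numerator: (-2.5000 + 0.3000i)(9.9000 + 8.8000i) = -27.3900 - 19.0300i
Denominator: 9.9^2 + (-8.8)^2 = 175.45
Result = (-27.3900 - 19.0300i)/175.45

-0.1561 - 0.1085i


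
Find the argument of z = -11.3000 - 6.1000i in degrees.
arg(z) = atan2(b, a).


Re = -11.3, Im = -6.1
arg = atan2(-6.1, -11.3) = -151.6388 degrees

arg(z) = -151.6388 degrees


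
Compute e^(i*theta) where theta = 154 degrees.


cos(154°) = -0.8988
sin(154°) = 0.4384

e^(i*154°) = -0.8988 + 0.4384i


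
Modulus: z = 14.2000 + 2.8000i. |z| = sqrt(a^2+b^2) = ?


|z| = sqrt(14.2^2 + 2.8^2) = sqrt(201.64 + 7.84) = sqrt(209.48) = 14.4734

|z| = 14.4734


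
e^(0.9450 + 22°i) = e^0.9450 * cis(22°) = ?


e^0.9450 = 2.5728
cos(22°) = 0.9272
sin(22°) = 0.3746
Real = 2.5728*0.9272 = 2.3855
Imag = 2.5728*0.3746 = 0.9638

2.3855 + 0.9638i
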